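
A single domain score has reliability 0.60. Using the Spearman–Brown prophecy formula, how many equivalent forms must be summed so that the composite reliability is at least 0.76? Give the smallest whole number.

3

k ≥ ρ*(1−ρ₁)/(ρ₁(1−ρ*)) = 0.76·0.40 / (0.60·0.24) = 2.111.
Smallest integer k = 3.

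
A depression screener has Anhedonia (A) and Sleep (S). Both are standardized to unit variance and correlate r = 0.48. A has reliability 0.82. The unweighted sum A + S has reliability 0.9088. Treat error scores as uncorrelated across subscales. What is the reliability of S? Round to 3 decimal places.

0.910

Var(A+S) = 2 + 2·0.48 = 2.960.
True-score variance = ρ_A + ρ_S + 2·0.48, so 0.9088 = (0.82 + ρ_S + 0.96) / 2.960.
ρ_S = 0.9088·2.960 − 0.82 − 0.96 = 0.910.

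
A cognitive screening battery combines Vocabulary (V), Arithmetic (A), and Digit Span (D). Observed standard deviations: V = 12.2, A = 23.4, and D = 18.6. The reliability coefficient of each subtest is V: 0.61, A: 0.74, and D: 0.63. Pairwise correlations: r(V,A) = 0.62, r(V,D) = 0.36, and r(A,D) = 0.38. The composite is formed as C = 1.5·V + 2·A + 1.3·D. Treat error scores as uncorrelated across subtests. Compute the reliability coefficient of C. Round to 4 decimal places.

Var(C) = 1.5²·12.2² + 2²·23.4² + 1.3²·18.6² + 2·[3·12.2·23.4·0.62 + 1.95·12.2·18.6·0.36 + 2.6·23.4·18.6·0.38] = 3109.8 + 2240.62 = 5350.42.
Under uncorrelated errors the observed covariances equal the true-score covariances, so only the own-variance terms attenuate.
True-score variance = [1.5²·12.2²·0.61 + 2²·23.4²·0.74 + 1.3²·18.6²·0.63] + 2240.62 = 2193.4 + 2240.62 = 4434.02.
Reliability = 4434.02 / 5350.42 = 0.8287.

0.8287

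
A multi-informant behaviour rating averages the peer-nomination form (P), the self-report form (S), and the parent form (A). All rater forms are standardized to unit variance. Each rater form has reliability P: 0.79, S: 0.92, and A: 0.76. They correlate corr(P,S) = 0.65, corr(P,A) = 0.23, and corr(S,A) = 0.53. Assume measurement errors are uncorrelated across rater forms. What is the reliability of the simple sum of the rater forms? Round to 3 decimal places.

Var(P+S+A) = 3 + 2·[0.65 + 0.23 + 0.53] = 3 + 2.82 = 5.82.
Under uncorrelated errors the observed covariances equal the true-score covariances, so only the own-variance terms attenuate.
True-score variance = [0.79 + 0.92 + 0.76] + 2.82 = 2.47 + 2.82 = 5.29.
Reliability = 5.29 / 5.82 = 0.909.

0.909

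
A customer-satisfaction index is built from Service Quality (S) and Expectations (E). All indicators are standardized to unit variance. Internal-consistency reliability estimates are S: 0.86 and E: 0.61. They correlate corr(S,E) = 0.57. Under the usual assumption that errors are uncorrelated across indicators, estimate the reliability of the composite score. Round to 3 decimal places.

0.831

Var(S+E) = 2 + 2·[0.57] = 2 + 1.14 = 3.14.
Under uncorrelated errors the observed covariances equal the true-score covariances, so only the own-variance terms attenuate.
True-score variance = [0.86 + 0.61] + 1.14 = 1.47 + 1.14 = 2.61.
Reliability = 2.61 / 3.14 = 0.831.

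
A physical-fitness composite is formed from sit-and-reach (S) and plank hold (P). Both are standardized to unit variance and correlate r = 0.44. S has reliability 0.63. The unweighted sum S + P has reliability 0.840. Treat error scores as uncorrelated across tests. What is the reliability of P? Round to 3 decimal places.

0.909

Var(S+P) = 2 + 2·0.44 = 2.880.
True-score variance = ρ_S + ρ_P + 2·0.44, so 0.840 = (0.63 + ρ_P + 0.88) / 2.880.
ρ_P = 0.840·2.880 − 0.63 − 0.88 = 0.909.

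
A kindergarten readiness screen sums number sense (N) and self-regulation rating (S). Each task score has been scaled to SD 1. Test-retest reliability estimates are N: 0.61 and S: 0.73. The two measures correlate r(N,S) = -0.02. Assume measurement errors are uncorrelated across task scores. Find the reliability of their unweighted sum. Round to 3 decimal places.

Var(N+S) = 2 + 2·[(-0.02)] = 2 − 0.04 = 1.96.
Because errors are independent across components, Cov(Tᵢ,Tⱼ) = Cov(Xᵢ,Xⱼ); the off-diagonal part of the true-score variance is the same as above.
True-score variance = [0.61 + 0.73] − 0.04 = 1.34 − 0.04 = 1.3.
Reliability = 1.3 / 1.96 = 0.663.

0.663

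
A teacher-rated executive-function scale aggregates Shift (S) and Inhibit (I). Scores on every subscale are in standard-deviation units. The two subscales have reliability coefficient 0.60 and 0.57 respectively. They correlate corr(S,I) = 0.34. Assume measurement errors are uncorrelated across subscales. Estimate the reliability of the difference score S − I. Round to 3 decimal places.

Var(S−I) = 1 + 1 − 2·0.34 = 2 − 0.68 = 1.32.
Under uncorrelated errors the observed covariances equal the true-score covariances, so only the own-variance terms attenuate.
True-score variance = [0.60 + 0.57] − 0.68 = 1.17 − 0.68 = 0.49.
Reliability = 0.49 / 1.32 = 0.371.

0.371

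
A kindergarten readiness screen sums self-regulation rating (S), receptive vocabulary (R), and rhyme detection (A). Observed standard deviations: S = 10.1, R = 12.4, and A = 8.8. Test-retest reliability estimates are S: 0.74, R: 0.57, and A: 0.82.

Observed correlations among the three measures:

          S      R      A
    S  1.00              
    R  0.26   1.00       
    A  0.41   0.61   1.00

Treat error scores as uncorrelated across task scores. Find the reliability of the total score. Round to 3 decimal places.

0.824

Var(S+R+A) = 10.1² + 12.4² + 8.8² + 2·[10.1·12.4·0.26 + 10.1·8.8·0.41 + 12.4·8.8·0.61] = 333.21 + 271.133 = 604.343.
With uncorrelated errors the cross-covariances are all true-score covariance, so they carry over unchanged; only the diagonal terms shrink to ρᵢσᵢ².
True-score variance = [10.1²·0.74 + 12.4²·0.57 + 8.8²·0.82] + 271.133 = 226.631 + 271.133 = 497.764.
Reliability = 497.764 / 604.343 = 0.824.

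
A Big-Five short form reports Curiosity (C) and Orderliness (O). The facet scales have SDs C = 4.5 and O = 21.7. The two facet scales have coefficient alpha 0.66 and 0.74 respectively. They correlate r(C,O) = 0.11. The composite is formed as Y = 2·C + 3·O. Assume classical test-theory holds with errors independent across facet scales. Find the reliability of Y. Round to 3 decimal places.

0.746

Var(Y) = 2²·4.5² + 3²·21.7² + 2·[6·4.5·21.7·0.11] = 4319.01 + 128.898 = 4447.91.
Under uncorrelated errors the observed covariances equal the true-score covariances, so only the own-variance terms attenuate.
True-score variance = [2²·4.5²·0.66 + 3²·21.7²·0.74] + 128.898 = 3189.59 + 128.898 = 3318.49.
Reliability = 3318.49 / 4447.91 = 0.746.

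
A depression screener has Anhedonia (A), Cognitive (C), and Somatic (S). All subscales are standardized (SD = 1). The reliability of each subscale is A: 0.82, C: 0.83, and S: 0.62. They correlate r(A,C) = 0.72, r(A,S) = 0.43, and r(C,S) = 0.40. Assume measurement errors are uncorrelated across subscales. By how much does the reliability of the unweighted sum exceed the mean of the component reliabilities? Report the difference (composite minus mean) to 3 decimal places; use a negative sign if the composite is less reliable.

Var(sum) = 3 + 3.1 = 6.1; true-score variance = 2.27 + 3.1 = 5.37; composite reliability = 0.8803.
Mean component reliability = 0.7567.
Difference = 0.8803 − 0.7567 = 0.124.

0.124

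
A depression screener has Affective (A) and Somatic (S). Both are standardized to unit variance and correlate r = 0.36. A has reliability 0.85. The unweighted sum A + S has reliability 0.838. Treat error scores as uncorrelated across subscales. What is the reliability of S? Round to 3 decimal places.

0.709

Var(A+S) = 2 + 2·0.36 = 2.720.
True-score variance = ρ_A + ρ_S + 2·0.36, so 0.838 = (0.85 + ρ_S + 0.72) / 2.720.
ρ_S = 0.838·2.720 − 0.85 − 0.72 = 0.709.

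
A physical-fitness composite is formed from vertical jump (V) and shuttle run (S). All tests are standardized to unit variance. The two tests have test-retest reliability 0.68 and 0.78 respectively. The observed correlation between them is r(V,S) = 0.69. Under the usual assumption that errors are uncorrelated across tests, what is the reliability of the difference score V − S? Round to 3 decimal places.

Var(V−S) = 1 + 1 − 2·0.69 = 2 − 1.38 = 0.62.
Under uncorrelated errors the observed covariances equal the true-score covariances, so only the own-variance terms attenuate.
True-score variance = [0.68 + 0.78] − 1.38 = 1.46 − 1.38 = 0.08.
Reliability = 0.08 / 0.62 = 0.129.

0.129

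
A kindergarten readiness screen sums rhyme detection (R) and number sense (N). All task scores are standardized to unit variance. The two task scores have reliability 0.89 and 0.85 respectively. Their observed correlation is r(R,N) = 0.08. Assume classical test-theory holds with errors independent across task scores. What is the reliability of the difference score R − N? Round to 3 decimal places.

0.859

Var(R−N) = 1 + 1 − 2·0.08 = 2 − 0.16 = 1.84.
Under uncorrelated errors the observed covariances equal the true-score covariances, so only the own-variance terms attenuate.
True-score variance = [0.89 + 0.85] − 0.16 = 1.74 − 0.16 = 1.58.
Reliability = 1.58 / 1.84 = 0.859.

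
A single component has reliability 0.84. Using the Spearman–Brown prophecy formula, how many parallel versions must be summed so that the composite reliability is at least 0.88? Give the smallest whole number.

2

k ≥ ρ*(1−ρ₁)/(ρ₁(1−ρ*)) = 0.88·0.16 / (0.84·0.12) = 1.397.
Smallest integer k = 2.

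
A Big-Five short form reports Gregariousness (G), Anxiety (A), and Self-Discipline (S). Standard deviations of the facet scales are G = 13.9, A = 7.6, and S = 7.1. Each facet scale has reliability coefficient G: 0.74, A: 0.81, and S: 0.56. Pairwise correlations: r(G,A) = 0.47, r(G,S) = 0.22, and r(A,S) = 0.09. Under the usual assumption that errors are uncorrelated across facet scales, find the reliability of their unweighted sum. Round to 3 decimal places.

0.816

Var(G+A+S) = 13.9² + 7.6² + 7.1² + 2·[13.9·7.6·0.47 + 13.9·7.1·0.22 + 7.6·7.1·0.09] = 301.38 + 152.438 = 453.818.
Under uncorrelated errors the observed covariances equal the true-score covariances, so only the own-variance terms attenuate.
True-score variance = [13.9²·0.74 + 7.6²·0.81 + 7.1²·0.56] + 152.438 = 217.991 + 152.438 = 370.429.
Reliability = 370.429 / 453.818 = 0.816.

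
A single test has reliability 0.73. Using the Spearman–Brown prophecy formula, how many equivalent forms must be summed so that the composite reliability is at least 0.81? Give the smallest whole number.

k ≥ ρ*(1−ρ₁)/(ρ₁(1−ρ*)) = 0.81·0.27 / (0.73·0.19) = 1.577.
Smallest integer k = 2.

2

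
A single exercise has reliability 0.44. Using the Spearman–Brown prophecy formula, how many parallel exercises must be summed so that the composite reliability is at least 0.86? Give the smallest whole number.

8

k ≥ ρ*(1−ρ₁)/(ρ₁(1−ρ*)) = 0.86·0.56 / (0.44·0.14) = 7.818.
Smallest integer k = 8.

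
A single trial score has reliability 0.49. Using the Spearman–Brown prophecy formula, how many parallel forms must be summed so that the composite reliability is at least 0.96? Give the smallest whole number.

25

k ≥ ρ*(1−ρ₁)/(ρ₁(1−ρ*)) = 0.96·0.51 / (0.49·0.04) = 24.980.
Smallest integer k = 25.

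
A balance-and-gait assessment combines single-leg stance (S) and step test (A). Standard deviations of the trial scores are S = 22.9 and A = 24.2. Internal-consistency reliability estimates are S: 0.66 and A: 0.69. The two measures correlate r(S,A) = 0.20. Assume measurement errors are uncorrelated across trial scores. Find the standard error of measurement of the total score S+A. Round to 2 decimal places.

18.97

Var(total) = 1110.05 + 221.672 = 1331.72.
True-score variance = 750.202 + 221.672 = 971.874, so reliability = 0.7298.
Error variance = 1331.72 − 971.874 = 359.848; SEM = √359.848 = 18.97.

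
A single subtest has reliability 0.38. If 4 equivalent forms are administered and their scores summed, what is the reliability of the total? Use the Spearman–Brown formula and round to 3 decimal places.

ρ_k = kρ / (1 + (k−1)ρ) = 4·0.38 / (1 + 3·0.38) = 1.520 / 2.140 = 0.710.

0.710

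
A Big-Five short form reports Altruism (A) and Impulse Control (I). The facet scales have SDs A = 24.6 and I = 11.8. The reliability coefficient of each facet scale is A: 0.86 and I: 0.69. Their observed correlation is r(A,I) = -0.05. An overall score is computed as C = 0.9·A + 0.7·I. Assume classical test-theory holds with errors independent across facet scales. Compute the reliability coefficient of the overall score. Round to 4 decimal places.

Var(C) = 0.9²·24.6² + 0.7²·11.8² + 2·[0.63·24.6·11.8·(-0.05)] = 558.407 − 18.2876 = 540.12.
Under uncorrelated errors the observed covariances equal the true-score covariances, so only the own-variance terms attenuate.
True-score variance = [0.9²·24.6²·0.86 + 0.7²·11.8²·0.69] − 18.2876 = 468.632 − 18.2876 = 450.344.
Reliability = 450.344 / 540.12 = 0.8338.

0.8338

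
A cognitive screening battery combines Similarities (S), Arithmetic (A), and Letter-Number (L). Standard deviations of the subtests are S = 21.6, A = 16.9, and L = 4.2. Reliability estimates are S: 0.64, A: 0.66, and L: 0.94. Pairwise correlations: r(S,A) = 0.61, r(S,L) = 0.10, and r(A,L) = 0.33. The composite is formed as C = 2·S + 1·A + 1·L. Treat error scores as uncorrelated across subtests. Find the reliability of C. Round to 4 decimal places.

0.7550

Var(C) = 2²·21.6² + 16.9² + 4.2² + 2·[2·21.6·16.9·0.61 + 2·21.6·4.2·0.10 + 16.9·4.2·0.33] = 2169.49 + 973.832 = 3143.32.
Because errors are independent across components, Cov(Tᵢ,Tⱼ) = Cov(Xᵢ,Xⱼ); the off-diagonal part of the true-score variance is the same as above.
True-score variance = [2²·21.6²·0.64 + 16.9²·0.66 + 4.2²·0.94] + 973.832 = 1399.48 + 973.832 = 2373.31.
Reliability = 2373.31 / 3143.32 = 0.7550.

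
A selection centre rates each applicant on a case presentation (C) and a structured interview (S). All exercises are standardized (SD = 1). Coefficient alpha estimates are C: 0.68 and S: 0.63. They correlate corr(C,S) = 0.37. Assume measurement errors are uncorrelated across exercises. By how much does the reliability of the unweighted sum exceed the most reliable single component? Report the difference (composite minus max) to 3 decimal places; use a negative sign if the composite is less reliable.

0.068

Var(sum) = 2 + 0.74 = 2.74; true-score variance = 1.31 + 0.74 = 2.05; composite reliability = 0.7482.
Max component reliability = 0.6800.
Difference = 0.7482 − 0.6800 = 0.068.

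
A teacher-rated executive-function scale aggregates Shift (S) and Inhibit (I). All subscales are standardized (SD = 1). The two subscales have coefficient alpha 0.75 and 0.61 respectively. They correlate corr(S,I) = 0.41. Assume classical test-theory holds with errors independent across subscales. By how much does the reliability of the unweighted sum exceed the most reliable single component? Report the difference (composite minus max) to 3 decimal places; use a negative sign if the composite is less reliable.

0.023

Var(sum) = 2 + 0.82 = 2.82; true-score variance = 1.36 + 0.82 = 2.18; composite reliability = 0.7730.
Max component reliability = 0.7500.
Difference = 0.7730 − 0.7500 = 0.023.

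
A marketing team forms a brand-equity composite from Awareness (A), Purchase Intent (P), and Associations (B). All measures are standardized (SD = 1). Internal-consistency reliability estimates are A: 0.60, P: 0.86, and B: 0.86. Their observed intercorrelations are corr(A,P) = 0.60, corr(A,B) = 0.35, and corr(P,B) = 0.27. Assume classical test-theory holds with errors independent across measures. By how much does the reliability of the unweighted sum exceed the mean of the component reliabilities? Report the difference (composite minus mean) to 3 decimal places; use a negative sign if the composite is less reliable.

Var(sum) = 3 + 2.44 = 5.44; true-score variance = 2.32 + 2.44 = 4.76; composite reliability = 0.8750.
Mean component reliability = 0.7733.
Difference = 0.8750 − 0.7733 = 0.102.

0.102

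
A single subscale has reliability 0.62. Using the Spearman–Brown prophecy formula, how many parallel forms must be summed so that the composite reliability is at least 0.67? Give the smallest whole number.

k ≥ ρ*(1−ρ₁)/(ρ₁(1−ρ*)) = 0.67·0.38 / (0.62·0.33) = 1.244.
Smallest integer k = 2.

2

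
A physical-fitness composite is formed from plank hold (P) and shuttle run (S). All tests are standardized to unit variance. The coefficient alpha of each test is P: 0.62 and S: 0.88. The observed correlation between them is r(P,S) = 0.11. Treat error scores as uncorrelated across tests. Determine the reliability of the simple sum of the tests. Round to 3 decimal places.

0.775

Var(P+S) = 2 + 2·[0.11] = 2 + 0.22 = 2.22.
Under uncorrelated errors the observed covariances equal the true-score covariances, so only the own-variance terms attenuate.
True-score variance = [0.62 + 0.88] + 0.22 = 1.5 + 0.22 = 1.72.
Reliability = 1.72 / 2.22 = 0.775.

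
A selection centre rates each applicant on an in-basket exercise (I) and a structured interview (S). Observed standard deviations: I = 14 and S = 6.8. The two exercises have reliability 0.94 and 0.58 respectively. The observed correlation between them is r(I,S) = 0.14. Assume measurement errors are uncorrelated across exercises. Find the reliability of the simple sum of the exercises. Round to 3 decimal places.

Var(I+S) = 14² + 6.8² + 2·[14·6.8·0.14] = 242.24 + 26.656 = 268.896.
Under uncorrelated errors the observed covariances equal the true-score covariances, so only the own-variance terms attenuate.
True-score variance = [14²·0.94 + 6.8²·0.58] + 26.656 = 211.059 + 26.656 = 237.715.
Reliability = 237.715 / 268.896 = 0.884.

0.884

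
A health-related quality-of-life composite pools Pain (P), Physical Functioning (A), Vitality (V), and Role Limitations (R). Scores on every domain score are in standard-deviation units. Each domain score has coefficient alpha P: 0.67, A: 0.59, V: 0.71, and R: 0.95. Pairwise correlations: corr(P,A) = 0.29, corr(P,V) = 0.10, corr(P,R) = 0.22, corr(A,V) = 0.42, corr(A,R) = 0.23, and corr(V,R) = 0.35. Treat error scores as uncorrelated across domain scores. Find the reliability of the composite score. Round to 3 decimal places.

Var(P+A+V+R) = 4 + 2·[0.29 + 0.10 + 0.22 + 0.42 + 0.23 + 0.35] = 4 + 3.22 = 7.22.
With uncorrelated errors the cross-covariances are all true-score covariance, so they carry over unchanged; only the diagonal terms shrink to ρᵢσᵢ².
True-score variance = [0.67 + 0.59 + 0.71 + 0.95] + 3.22 = 2.92 + 3.22 = 6.14.
Reliability = 6.14 / 7.22 = 0.850.

0.850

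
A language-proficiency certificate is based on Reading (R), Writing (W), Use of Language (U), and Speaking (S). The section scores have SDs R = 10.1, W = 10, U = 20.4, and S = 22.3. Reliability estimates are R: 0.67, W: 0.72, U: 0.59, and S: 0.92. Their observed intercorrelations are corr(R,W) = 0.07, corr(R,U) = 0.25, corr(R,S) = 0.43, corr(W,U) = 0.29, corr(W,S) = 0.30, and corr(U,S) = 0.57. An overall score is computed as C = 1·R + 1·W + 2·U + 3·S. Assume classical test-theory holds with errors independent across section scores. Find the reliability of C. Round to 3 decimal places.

0.899

Var(C) = 10.1² + 10² + 2²·20.4² + 3²·22.3² + 2·[10.1·10·0.07 + 2·10.1·20.4·0.25 + 3·10.1·22.3·0.43 + 2·10·20.4·0.29 + 3·10·22.3·0.30 + 6·20.4·22.3·0.57] = 6342.26 + 4550.97 = 10893.2.
With uncorrelated errors the cross-covariances are all true-score covariance, so they carry over unchanged; only the diagonal terms shrink to ρᵢσᵢ².
True-score variance = [10.1²·0.67 + 10²·0.72 + 2²·20.4²·0.59 + 3²·22.3²·0.92] + 4550.97 = 5240.05 + 4550.97 = 9791.01.
Reliability = 9791.01 / 10893.2 = 0.899.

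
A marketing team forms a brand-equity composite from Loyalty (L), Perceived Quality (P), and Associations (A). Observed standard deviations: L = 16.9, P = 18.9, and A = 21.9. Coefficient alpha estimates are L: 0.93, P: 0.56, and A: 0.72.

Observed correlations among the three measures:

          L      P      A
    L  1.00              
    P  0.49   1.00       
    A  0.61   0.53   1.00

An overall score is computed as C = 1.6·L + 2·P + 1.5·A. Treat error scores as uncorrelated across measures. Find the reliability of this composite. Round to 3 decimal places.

0.852

Var(C) = 1.6²·16.9² + 2²·18.9² + 1.5²·21.9² + 2·[3.2·16.9·18.9·0.49 + 2.4·16.9·21.9·0.61 + 3·18.9·21.9·0.53] = 3239.12 + 3401.59 = 6640.71.
Because errors are independent across components, Cov(Tᵢ,Tⱼ) = Cov(Xᵢ,Xⱼ); the off-diagonal part of the true-score variance is the same as above.
True-score variance = [1.6²·16.9²·0.93 + 2²·18.9²·0.56 + 1.5²·21.9²·0.72] + 3401.59 = 2257.1 + 3401.59 = 5658.68.
Reliability = 5658.68 / 6640.71 = 0.852.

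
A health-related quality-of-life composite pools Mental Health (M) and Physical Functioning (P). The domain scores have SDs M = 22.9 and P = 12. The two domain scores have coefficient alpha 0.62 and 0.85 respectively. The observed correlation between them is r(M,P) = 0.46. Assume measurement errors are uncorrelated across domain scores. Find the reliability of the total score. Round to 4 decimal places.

Var(M+P) = 22.9² + 12² + 2·[22.9·12·0.46] = 668.41 + 252.816 = 921.226.
Because errors are independent across components, Cov(Tᵢ,Tⱼ) = Cov(Xᵢ,Xⱼ); the off-diagonal part of the true-score variance is the same as above.
True-score variance = [22.9²·0.62 + 12²·0.85] + 252.816 = 447.534 + 252.816 = 700.35.
Reliability = 700.35 / 921.226 = 0.7602.

0.7602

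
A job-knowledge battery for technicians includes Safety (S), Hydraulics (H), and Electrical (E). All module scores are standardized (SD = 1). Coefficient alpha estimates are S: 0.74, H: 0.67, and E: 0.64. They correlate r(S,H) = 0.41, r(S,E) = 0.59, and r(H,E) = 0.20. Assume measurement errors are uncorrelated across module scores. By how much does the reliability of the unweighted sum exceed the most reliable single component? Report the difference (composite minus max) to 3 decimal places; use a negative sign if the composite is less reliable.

Var(sum) = 3 + 2.4 = 5.4; true-score variance = 2.05 + 2.4 = 4.45; composite reliability = 0.8241.
Max component reliability = 0.7400.
Difference = 0.8241 − 0.7400 = 0.084.

0.084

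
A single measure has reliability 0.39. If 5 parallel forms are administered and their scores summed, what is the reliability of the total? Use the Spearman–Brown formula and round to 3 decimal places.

0.762

ρ_k = kρ / (1 + (k−1)ρ) = 5·0.39 / (1 + 4·0.39) = 1.950 / 2.560 = 0.762.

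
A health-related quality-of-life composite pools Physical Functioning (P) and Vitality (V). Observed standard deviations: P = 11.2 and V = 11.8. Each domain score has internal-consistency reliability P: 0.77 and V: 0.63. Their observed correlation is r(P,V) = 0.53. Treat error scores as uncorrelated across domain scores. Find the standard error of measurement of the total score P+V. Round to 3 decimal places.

8.965

Var(total) = 264.68 + 140.09 = 404.77.
True-score variance = 184.31 + 140.09 = 324.4, so reliability = 0.8014.
Error variance = 404.77 − 324.4 = 80.37; SEM = √80.37 = 8.965.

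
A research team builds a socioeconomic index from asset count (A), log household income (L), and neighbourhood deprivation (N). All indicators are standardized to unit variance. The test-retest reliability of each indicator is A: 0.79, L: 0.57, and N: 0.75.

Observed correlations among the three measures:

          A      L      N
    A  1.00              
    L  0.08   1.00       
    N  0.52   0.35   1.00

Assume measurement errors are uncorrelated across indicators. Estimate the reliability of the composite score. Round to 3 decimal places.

0.818

Var(A+L+N) = 3 + 2·[0.08 + 0.52 + 0.35] = 3 + 1.9 = 4.9.
Because errors are independent across components, Cov(Tᵢ,Tⱼ) = Cov(Xᵢ,Xⱼ); the off-diagonal part of the true-score variance is the same as above.
True-score variance = [0.79 + 0.57 + 0.75] + 1.9 = 2.11 + 1.9 = 4.01.
Reliability = 4.01 / 4.9 = 0.818.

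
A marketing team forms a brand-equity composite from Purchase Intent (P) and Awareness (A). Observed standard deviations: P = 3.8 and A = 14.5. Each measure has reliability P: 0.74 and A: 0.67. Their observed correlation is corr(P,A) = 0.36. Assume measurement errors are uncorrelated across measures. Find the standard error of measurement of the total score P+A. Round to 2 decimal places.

Var(total) = 224.69 + 39.672 = 264.362.
True-score variance = 151.553 + 39.672 = 191.225, so reliability = 0.7233.
Error variance = 264.362 − 191.225 = 73.1369; SEM = √73.1369 = 8.55.

8.55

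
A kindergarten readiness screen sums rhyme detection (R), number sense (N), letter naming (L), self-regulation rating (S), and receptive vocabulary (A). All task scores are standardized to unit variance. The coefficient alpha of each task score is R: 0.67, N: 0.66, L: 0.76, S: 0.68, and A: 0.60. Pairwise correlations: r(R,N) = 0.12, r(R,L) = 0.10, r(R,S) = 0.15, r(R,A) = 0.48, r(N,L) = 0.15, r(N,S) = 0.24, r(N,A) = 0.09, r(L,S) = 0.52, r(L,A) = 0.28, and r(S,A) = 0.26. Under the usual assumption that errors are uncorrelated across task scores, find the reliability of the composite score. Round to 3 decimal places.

0.833

Var(R+N+L+S+A) = 5 + 2·[0.12 + 0.10 + 0.15 + 0.48 + 0.15 + 0.24 + 0.09 + 0.52 + 0.28 + 0.26] = 5 + 4.78 = 9.78.
Under uncorrelated errors the observed covariances equal the true-score covariances, so only the own-variance terms attenuate.
True-score variance = [0.67 + 0.66 + 0.76 + 0.68 + 0.60] + 4.78 = 3.37 + 4.78 = 8.15.
Reliability = 8.15 / 9.78 = 0.833.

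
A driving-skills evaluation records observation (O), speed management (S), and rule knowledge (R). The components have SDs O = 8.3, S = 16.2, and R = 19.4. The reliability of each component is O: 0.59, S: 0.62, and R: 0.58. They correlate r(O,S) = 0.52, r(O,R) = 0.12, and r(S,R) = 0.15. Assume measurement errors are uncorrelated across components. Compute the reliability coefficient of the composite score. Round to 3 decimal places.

Var(O+S+R) = 8.3² + 16.2² + 19.4² + 2·[8.3·16.2·0.52 + 8.3·19.4·0.12 + 16.2·19.4·0.15] = 707.69 + 272.767 = 980.457.
Under uncorrelated errors the observed covariances equal the true-score covariances, so only the own-variance terms attenuate.
True-score variance = [8.3²·0.59 + 16.2²·0.62 + 19.4²·0.58] + 272.767 = 421.647 + 272.767 = 694.414.
Reliability = 694.414 / 980.457 = 0.708.

0.708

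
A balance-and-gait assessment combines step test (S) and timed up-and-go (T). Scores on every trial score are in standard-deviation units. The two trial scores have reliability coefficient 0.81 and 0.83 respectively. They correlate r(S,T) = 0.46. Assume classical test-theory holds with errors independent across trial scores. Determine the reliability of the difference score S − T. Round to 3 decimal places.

Var(S−T) = 1 + 1 − 2·0.46 = 2 − 0.92 = 1.08.
With uncorrelated errors the cross-covariances are all true-score covariance, so they carry over unchanged; only the diagonal terms shrink to ρᵢσᵢ².
True-score variance = [0.81 + 0.83] − 0.92 = 1.64 − 0.92 = 0.72.
Reliability = 0.72 / 1.08 = 0.667.

0.667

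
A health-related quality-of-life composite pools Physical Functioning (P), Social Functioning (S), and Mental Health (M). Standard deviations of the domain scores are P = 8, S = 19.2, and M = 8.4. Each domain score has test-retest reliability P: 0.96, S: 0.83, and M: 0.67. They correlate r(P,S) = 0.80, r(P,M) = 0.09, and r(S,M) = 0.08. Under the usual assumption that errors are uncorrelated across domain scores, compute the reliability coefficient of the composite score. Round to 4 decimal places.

Var(P+S+M) = 8² + 19.2² + 8.4² + 2·[8·19.2·0.80 + 8·8.4·0.09 + 19.2·8.4·0.08] = 503.2 + 283.661 = 786.861.
Because errors are independent across components, Cov(Tᵢ,Tⱼ) = Cov(Xᵢ,Xⱼ); the off-diagonal part of the true-score variance is the same as above.
True-score variance = [8²·0.96 + 19.2²·0.83 + 8.4²·0.67] + 283.661 = 414.686 + 283.661 = 698.347.
Reliability = 698.347 / 786.861 = 0.8875.

0.8875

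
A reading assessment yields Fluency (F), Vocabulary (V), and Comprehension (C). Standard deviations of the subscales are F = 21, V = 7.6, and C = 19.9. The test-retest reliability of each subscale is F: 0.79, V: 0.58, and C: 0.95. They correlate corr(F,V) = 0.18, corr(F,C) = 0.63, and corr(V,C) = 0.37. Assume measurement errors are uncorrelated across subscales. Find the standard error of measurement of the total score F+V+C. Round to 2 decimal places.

11.69

Var(total) = 894.77 + 695.928 = 1590.7.
True-score variance = 758.1 + 695.928 = 1454.03, so reliability = 0.9141.
Error variance = 1590.7 − 1454.03 = 136.67; SEM = √136.67 = 11.69.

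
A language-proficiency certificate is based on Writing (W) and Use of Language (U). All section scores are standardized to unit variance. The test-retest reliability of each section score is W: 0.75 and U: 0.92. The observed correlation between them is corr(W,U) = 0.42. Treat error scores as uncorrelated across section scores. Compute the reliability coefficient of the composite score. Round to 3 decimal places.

Var(W+U) = 2 + 2·[0.42] = 2 + 0.84 = 2.84.
Under uncorrelated errors the observed covariances equal the true-score covariances, so only the own-variance terms attenuate.
True-score variance = [0.75 + 0.92] + 0.84 = 1.67 + 0.84 = 2.51.
Reliability = 2.51 / 2.84 = 0.884.

0.884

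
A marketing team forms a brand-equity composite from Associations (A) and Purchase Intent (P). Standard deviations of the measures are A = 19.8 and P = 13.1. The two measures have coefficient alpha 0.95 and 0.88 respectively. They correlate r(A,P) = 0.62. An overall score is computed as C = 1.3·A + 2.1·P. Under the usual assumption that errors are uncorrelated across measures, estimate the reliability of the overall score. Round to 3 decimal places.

Var(C) = 1.3²·19.8² + 2.1²·13.1² + 2·[2.73·19.8·13.1·0.62] = 1419.35 + 878.053 = 2297.4.
Under uncorrelated errors the observed covariances equal the true-score covariances, so only the own-variance terms attenuate.
True-score variance = [1.3²·19.8²·0.95 + 2.1²·13.1²·0.88] + 878.053 = 1295.4 + 878.053 = 2173.46.
Reliability = 2173.46 / 2297.4 = 0.946.

0.946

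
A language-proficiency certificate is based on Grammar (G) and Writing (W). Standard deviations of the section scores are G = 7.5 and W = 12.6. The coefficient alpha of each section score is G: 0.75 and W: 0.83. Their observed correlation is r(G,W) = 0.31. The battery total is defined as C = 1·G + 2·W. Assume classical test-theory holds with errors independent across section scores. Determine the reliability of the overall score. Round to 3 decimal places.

0.849

Var(C) = 7.5² + 2²·12.6² + 2·[2·7.5·12.6·0.31] = 691.29 + 117.18 = 808.47.
Under uncorrelated errors the observed covariances equal the true-score covariances, so only the own-variance terms attenuate.
True-score variance = [7.5²·0.75 + 2²·12.6²·0.83] + 117.18 = 569.271 + 117.18 = 686.451.
Reliability = 686.451 / 808.47 = 0.849.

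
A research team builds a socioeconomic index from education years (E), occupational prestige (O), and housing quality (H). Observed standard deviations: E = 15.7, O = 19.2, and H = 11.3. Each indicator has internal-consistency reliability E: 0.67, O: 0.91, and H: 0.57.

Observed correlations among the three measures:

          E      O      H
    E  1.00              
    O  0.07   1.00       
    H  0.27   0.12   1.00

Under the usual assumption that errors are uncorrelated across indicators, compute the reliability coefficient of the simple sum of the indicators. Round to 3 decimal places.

Var(E+O+H) = 15.7² + 19.2² + 11.3² + 2·[15.7·19.2·0.07 + 15.7·11.3·0.27 + 19.2·11.3·0.12] = 742.82 + 190.073 = 932.893.
Because errors are independent across components, Cov(Tᵢ,Tⱼ) = Cov(Xᵢ,Xⱼ); the off-diagonal part of the true-score variance is the same as above.
True-score variance = [15.7²·0.67 + 19.2²·0.91 + 11.3²·0.57] + 190.073 = 573.394 + 190.073 = 763.467.
Reliability = 763.467 / 932.893 = 0.818.

0.818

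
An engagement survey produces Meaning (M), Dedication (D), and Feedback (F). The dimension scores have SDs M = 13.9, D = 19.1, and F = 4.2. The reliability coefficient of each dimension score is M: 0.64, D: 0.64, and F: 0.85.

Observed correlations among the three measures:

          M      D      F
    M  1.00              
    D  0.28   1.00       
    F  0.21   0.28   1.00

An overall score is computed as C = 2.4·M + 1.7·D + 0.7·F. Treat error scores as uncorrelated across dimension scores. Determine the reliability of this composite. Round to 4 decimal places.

Var(C) = 2.4²·13.9² + 1.7²·19.1² + 0.7²·4.2² + 2·[4.08·13.9·19.1·0.28 + 1.68·13.9·4.2·0.21 + 1.19·19.1·4.2·0.28] = 2175.83 + 701.243 = 2877.08.
Under uncorrelated errors the observed covariances equal the true-score covariances, so only the own-variance terms attenuate.
True-score variance = [2.4²·13.9²·0.64 + 1.7²·19.1²·0.64 + 0.7²·4.2²·0.85] + 701.243 = 1394.35 + 701.243 = 2095.59.
Reliability = 2095.59 / 2877.08 = 0.7284.

0.7284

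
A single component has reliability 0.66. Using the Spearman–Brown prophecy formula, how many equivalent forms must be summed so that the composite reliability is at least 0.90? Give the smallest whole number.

k ≥ ρ*(1−ρ₁)/(ρ₁(1−ρ*)) = 0.90·0.34 / (0.66·0.10) = 4.636.
Smallest integer k = 5.

5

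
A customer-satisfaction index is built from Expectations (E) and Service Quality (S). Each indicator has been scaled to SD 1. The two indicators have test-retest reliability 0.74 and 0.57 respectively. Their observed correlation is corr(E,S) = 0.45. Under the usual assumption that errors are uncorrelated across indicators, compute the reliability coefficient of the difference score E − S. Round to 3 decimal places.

Var(E−S) = 1 + 1 − 2·0.45 = 2 − 0.9 = 1.1.
Under uncorrelated errors the observed covariances equal the true-score covariances, so only the own-variance terms attenuate.
True-score variance = [0.74 + 0.57] − 0.9 = 1.31 − 0.9 = 0.41.
Reliability = 0.41 / 1.1 = 0.373.

0.373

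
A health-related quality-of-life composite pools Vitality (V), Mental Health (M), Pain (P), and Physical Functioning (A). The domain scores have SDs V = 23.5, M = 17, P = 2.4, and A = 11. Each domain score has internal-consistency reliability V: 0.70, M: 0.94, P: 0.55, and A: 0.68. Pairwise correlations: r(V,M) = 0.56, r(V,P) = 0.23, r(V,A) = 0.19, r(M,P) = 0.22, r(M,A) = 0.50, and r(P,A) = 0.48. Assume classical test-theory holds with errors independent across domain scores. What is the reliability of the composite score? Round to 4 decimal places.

Var(V+M+P+A) = 23.5² + 17² + 2.4² + 11² + 2·[23.5·17·0.56 + 23.5·2.4·0.23 + 23.5·11·0.19 + 17·2.4·0.22 + 17·11·0.50 + 2.4·11·0.48] = 968.01 + 801.91 = 1769.92.
Because errors are independent across components, Cov(Tᵢ,Tⱼ) = Cov(Xᵢ,Xⱼ); the off-diagonal part of the true-score variance is the same as above.
True-score variance = [23.5²·0.70 + 17²·0.94 + 2.4²·0.55 + 11²·0.68] + 801.91 = 743.683 + 801.91 = 1545.59.
Reliability = 1545.59 / 1769.92 = 0.8733.

0.8733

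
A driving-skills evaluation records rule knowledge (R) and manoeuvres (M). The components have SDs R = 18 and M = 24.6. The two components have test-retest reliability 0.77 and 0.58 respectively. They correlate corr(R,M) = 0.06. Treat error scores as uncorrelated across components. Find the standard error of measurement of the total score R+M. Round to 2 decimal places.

18.13

Var(total) = 929.16 + 53.136 = 982.296.
True-score variance = 600.473 + 53.136 = 653.609, so reliability = 0.6654.
Error variance = 982.296 − 653.609 = 328.687; SEM = √328.687 = 18.13.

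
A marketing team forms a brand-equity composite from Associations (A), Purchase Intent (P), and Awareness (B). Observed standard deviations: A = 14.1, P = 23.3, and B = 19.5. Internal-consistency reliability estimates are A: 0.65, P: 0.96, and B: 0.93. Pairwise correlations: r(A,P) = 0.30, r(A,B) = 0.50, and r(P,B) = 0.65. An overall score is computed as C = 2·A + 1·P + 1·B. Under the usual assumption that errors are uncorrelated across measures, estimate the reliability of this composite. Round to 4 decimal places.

0.8996

Var(C) = 2²·14.1² + 23.3² + 19.5² + 2·[2·14.1·23.3·0.30 + 2·14.1·19.5·0.50 + 23.3·19.5·0.65] = 1718.38 + 1534.79 = 3253.17.
With uncorrelated errors the cross-covariances are all true-score covariance, so they carry over unchanged; only the diagonal terms shrink to ρᵢσᵢ².
True-score variance = [2²·14.1²·0.65 + 23.3²·0.96 + 19.5²·0.93] + 1534.79 = 1391.71 + 1534.79 = 2926.5.
Reliability = 2926.5 / 3253.17 = 0.8996.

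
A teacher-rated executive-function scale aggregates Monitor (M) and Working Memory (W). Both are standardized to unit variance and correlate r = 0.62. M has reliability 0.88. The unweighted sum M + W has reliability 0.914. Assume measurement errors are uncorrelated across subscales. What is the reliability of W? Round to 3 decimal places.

0.841

Var(M+W) = 2 + 2·0.62 = 3.240.
True-score variance = ρ_M + ρ_W + 2·0.62, so 0.914 = (0.88 + ρ_W + 1.24) / 3.240.
ρ_W = 0.914·3.240 − 0.88 − 1.24 = 0.841.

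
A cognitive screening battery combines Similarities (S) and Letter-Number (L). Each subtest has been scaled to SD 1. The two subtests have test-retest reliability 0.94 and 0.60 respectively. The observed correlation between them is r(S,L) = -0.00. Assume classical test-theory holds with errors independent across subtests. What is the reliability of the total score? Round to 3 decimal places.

Var(S+L) = 2 + 2·[-0.00] = 2 + 0 = 2.
With uncorrelated errors the cross-covariances are all true-score covariance, so they carry over unchanged; only the diagonal terms shrink to ρᵢσᵢ².
True-score variance = [0.94 + 0.60] + 0 = 1.54 + 0 = 1.54.
Reliability = 1.54 / 2 = 0.770.

0.770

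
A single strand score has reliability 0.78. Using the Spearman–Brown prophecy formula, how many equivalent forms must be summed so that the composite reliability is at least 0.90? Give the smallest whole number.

k ≥ ρ*(1−ρ₁)/(ρ₁(1−ρ*)) = 0.90·0.22 / (0.78·0.10) = 2.538.
Smallest integer k = 3.

3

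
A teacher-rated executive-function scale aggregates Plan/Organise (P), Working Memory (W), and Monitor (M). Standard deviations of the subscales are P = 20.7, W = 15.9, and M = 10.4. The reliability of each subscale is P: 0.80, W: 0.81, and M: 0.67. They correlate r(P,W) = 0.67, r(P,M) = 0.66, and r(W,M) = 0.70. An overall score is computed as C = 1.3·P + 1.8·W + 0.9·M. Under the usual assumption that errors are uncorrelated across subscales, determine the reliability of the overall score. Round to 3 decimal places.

0.902

Var(C) = 1.3²·20.7² + 1.8²·15.9² + 0.9²·10.4² + 2·[2.34·20.7·15.9·0.67 + 1.17·20.7·10.4·0.66 + 1.62·15.9·10.4·0.70] = 1630.86 + 1739.53 = 3370.4.
Under uncorrelated errors the observed covariances equal the true-score covariances, so only the own-variance terms attenuate.
True-score variance = [1.3²·20.7²·0.80 + 1.8²·15.9²·0.81 + 0.9²·10.4²·0.67] + 1739.53 = 1301.49 + 1739.53 = 3041.03.
Reliability = 3041.03 / 3370.4 = 0.902.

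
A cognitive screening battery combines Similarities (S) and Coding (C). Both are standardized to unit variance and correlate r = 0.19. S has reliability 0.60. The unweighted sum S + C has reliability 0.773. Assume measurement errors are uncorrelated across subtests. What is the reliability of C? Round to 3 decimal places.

Var(S+C) = 2 + 2·0.19 = 2.380.
True-score variance = ρ_S + ρ_C + 2·0.19, so 0.773 = (0.60 + ρ_C + 0.38) / 2.380.
ρ_C = 0.773·2.380 − 0.60 − 0.38 = 0.860.

0.860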